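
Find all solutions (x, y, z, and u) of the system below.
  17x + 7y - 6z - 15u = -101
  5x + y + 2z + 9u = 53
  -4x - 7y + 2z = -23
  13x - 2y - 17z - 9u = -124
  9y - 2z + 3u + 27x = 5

Row-reduce the augmented matrix:
R1 ← R1 / (17).
R2 ← R2 − 5·R1.
R3 ← R3 + 4·R1.
R4 ← R4 − 13·R1.
R5 ← R5 − 27·R1.
R2 ← R2 / (-18/17).
R1 ← R1 − 7/17·R2.
R3 ← R3 + 91/17·R2.
R4 ← R4 + 125/17·R2.
R5 ← R5 + 36/17·R2.
R3 ← R3 / (-166/9).
R1 ← R1 − 10/9·R3.
R2 ← R2 + 32/9·R3.
R4 ← R4 + 347/9·R3.
R4 ← R4 / (4851/83).
R1 ← R1 − 3/83·R4.
R2 ← R2 − 90/83·R4.
R3 ← R3 − 321/83·R4.
R5 reduces to 0 = 0, so the extra equation is consistent.
Reading off the reduced rows gives x = -2, y = 5, z = 2, u = 6.

x = -2, y = 5, z = 2, u = 6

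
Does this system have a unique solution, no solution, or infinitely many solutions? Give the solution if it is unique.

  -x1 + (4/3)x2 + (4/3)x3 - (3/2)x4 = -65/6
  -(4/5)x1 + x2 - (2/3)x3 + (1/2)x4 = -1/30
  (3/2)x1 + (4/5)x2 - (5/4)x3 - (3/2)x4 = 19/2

infinitely many solutions

Row-reduce:
R1 ← R1 / (-1).
R2 ← R2 + 4/5·R1.
R3 ← R3 − 3/2·R1.
R2 ← R2 / (-1/15).
R1 ← R1 + 4/3·R2.
R3 ← R3 − 14/5·R2.
R3 ← R3 / (-1441/20).
R1 ← R1 − 100/3·R3.
R2 ← R2 − 26·R3.
Rank is 3 with 4 unknowns, leaving x4 free.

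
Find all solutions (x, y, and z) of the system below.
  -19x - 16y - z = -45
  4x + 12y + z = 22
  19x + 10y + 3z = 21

x = 1, y = 2, z = -6

Row-reduce the augmented matrix:
R1 ← R1 / (-19).
R2 ← R2 − 4·R1.
R3 ← R3 − 19·R1.
R2 ← R2 / (164/19).
R1 ← R1 − 16/19·R2.
R3 ← R3 + 6·R2.
R3 ← R3 / (209/82).
R1 ← R1 + 1/41·R3.
R2 ← R2 − 15/164·R3.
Reading off the reduced rows gives x = 1, y = 2, z = -6.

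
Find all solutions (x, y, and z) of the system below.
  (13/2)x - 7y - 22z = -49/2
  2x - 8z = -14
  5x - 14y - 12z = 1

Row-reduce:
R1 ← R1 / (13/2).
R2 ← R2 − 2·R1.
R3 ← R3 − 5·R1.
R2 ← R2 / (28/13).
R1 ← R1 + 14/13·R2.
R3 ← R3 + 112/13·R2.
Row 3 reduces to 0 = -6, a contradiction. The system is inconsistent.

no solution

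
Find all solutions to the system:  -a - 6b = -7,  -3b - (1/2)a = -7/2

infinitely many solutions

Row-reduce:
R1 ← R1 / (-1).
R2 ← R2 + 1/2·R1.
Rank is 1 with 2 unknowns, leaving b free.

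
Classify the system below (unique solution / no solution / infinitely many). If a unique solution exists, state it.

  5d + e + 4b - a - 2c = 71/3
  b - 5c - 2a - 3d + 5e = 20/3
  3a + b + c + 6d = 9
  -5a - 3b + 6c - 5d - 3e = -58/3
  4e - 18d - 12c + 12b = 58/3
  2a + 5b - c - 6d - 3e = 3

Row-reduce the augmented matrix:
R1 ← R1 / (-1).
R2 ← R2 + 2·R1.
R3 ← R3 − 3·R1.
R4 ← R4 + 5·R1.
R6 ← R6 − 2·R1.
R2 ← R2 / (-7).
R1 ← R1 + 4·R2.
R3 ← R3 − 13·R2.
R4 ← R4 + 23·R2.
R5 ← R5 − 12·R2.
R6 ← R6 − 13·R2.
R3 ← R3 / (-48/7).
R1 ← R1 − 18/7·R3.
R2 ← R2 − 1/7·R3.
R4 ← R4 − 135/7·R3.
R5 ← R5 + 96/7·R3.
R6 ← R6 + 48/7·R3.
R4 ← R4 / (31/8).
R1 ← R1 − 5/4·R4.
R2 ← R2 − 43/24·R4.
R3 ← R3 − 11/24·R4.
R5 ← R5 + 34·R4.
R6 ← R6 + 17·R4.
R5 ← R5 / (1452/31).
R1 ← R1 + 47/31·R5.
R2 ← R2 + 292/93·R5.
R3 ← R3 + 185/93·R5.
R4 ← R4 − 50/31·R5.
R6 ← R6 − 726/31·R5.
R6 reduces to 0 = 0, so the extra equation is consistent.
Reading off the reduced rows gives a = -1, b = 3, c = -1, d = 5/3, e = 1/3.

a = -1, b = 3, c = -1, d = 5/3, e = 1/3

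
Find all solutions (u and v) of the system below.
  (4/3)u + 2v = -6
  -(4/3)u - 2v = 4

no solution

Row-reduce:
R1 ← R1 / (4/3).
R2 ← R2 + 4/3·R1.
Row 2 reduces to 0 = -2, a contradiction. The system is inconsistent.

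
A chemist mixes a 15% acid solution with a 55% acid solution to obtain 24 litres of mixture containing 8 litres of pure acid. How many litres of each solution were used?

litres of solution A: 13, litres of solution B: 11

Let a = litres of solution A, b = litres of solution B.
  a + b = 24
  (3/20)a + (11/20)b = 8
Row-reduce the augmented matrix:
R2 ← R2 − 3/20·R1.
R2 ← R2 / (2/5).
R1 ← R1 − 1·R2.
Reading off the reduced rows gives a = 13, b = 11.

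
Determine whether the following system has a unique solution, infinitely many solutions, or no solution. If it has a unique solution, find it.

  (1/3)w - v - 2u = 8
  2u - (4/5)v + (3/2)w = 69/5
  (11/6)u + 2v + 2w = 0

u = 0, v = -6, w = 6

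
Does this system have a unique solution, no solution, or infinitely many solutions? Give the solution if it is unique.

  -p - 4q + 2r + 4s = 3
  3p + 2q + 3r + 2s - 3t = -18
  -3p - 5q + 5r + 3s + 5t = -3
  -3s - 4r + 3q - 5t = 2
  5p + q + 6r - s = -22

p = 1, q = -3, r = -4, s = 0, t = 1

Row-reduce the augmented matrix:
R1 ← R1 / (-1).
R2 ← R2 − 3·R1.
R3 ← R3 + 3·R1.
R5 ← R5 − 5·R1.
R2 ← R2 / (-10).
R1 ← R1 − 4·R2.
R3 ← R3 − 7·R2.
R4 ← R4 − 3·R2.
R5 ← R5 + 19·R2.
R3 ← R3 / (53/10).
R1 ← R1 − 8/5·R3.
R2 ← R2 + 9/10·R3.
R4 ← R4 + 13/10·R3.
R5 ← R5 + 11/10·R3.
R4 ← R4 / (74/53).
R1 ← R1 − 72/53·R4.
R2 ← R2 + 67/53·R4.
R3 ← R3 − 8/53·R4.
R5 ← R5 + 394/53·R4.
R5 ← R5 / (-789/37).
R1 ← R1 − 110/37·R5.
R2 ← R2 + 289/74·R5.
R3 ← R3 − 41/37·R5.
R4 ← R4 + 275/74·R5.
Reading off the reduced rows gives p = 1, q = -3, r = -4, s = 0, t = 1.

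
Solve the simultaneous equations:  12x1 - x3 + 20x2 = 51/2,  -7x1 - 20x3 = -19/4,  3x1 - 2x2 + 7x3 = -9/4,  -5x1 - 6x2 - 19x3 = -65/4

x1 = -3/4, x2 = 7/4, x3 = 1/2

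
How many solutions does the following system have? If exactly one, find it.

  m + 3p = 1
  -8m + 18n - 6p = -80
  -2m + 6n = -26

infinitely many solutions

Row-reduce:
R2 ← R2 + 8·R1.
R3 ← R3 + 2·R1.
R2 ← R2 / (18).
R3 ← R3 − 6·R2.
Rank is 2 with 3 unknowns, leaving p free.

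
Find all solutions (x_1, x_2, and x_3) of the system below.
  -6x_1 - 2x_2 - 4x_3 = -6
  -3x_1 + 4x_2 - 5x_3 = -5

Row-reduce:
R1 ← R1 / (-6).
R2 ← R2 + 3·R1.
R2 ← R2 / (5).
R1 ← R1 − 1/3·R2.
Rank is 2 with 3 unknowns, leaving x_3 free.

infinitely many solutions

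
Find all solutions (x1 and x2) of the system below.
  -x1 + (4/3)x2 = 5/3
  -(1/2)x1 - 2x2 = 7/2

x1 = -3, x2 = -1

From equation 1: x1 = -5/3 + 4/3·x2.
Substitute into equation 2 and solve: x2 = -1.
Then x1 = -3.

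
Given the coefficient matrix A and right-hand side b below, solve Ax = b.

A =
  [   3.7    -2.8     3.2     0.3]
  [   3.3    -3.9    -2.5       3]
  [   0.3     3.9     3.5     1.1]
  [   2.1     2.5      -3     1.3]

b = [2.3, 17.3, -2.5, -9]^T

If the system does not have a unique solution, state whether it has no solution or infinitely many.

x_1 = -3, x_2 = -3, x_3 = 1, x_4 = 6

Row-reduce the augmented matrix:
R1 ← R1 / (37/10).
R2 ← R2 − 33/10·R1.
R3 ← R3 − 3/10·R1.
R4 ← R4 − 21/10·R1.
R2 ← R2 / (-519/370).
R1 ← R1 + 28/37·R2.
R3 ← R3 − 1527/370·R2.
R4 ← R4 − 1513/370·R2.
R3 ← R3 / (-10823/865).
R1 ← R1 − 1948/519·R3.
R2 ← R2 − 1981/519·R3.
R4 ← R4 + 106003/5190·R3.
R4 ← R4 / (-3755849/649380).
R1 ← R1 − 43549/32469·R4.
R2 ← R2 − 54071/64938·R4.
R3 ← R3 + 15769/21646·R4.
Reading off the reduced rows gives x_1 = -3, x_2 = -3, x_3 = 1, x_4 = 6.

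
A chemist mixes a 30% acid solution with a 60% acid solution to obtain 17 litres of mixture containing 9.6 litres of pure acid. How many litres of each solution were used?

litres of solution A: 2, litres of solution B: 15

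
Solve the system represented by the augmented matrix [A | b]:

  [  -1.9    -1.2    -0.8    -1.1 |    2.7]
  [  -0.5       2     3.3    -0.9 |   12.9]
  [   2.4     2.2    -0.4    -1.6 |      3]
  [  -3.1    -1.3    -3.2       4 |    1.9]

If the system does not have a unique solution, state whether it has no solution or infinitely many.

Row-reduce the augmented matrix:
R1 ← R1 / (-19/10).
R2 ← R2 + 1/2·R1.
R3 ← R3 − 12/5·R1.
R4 ← R4 + 31/10·R1.
R2 ← R2 / (44/19).
R1 ← R1 − 12/19·R2.
R3 ← R3 − 13/19·R2.
R4 ← R4 − 25/38·R2.
R3 ← R3 / (-1077/440).
R1 ← R1 + 59/110·R3.
R2 ← R2 − 667/440·R3.
R4 ← R4 + 509/176·R3.
R4 ← R4 / (33341/3590).
R1 ← R1 − 2443/1795·R4.
R2 ← R2 + 3596/1795·R4.
R3 ← R3 − 412/359·R4.
Reading off the reduced rows gives x_1 = -4, x_2 = 5, x_3 = 0, x_4 = -1.

x_1 = -4, x_2 = 5, x_3 = 0, x_4 = -1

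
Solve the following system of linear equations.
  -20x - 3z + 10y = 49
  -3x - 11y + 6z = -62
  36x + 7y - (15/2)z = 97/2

no solution

Row-reduce:
R1 ← R1 / (-20).
R2 ← R2 + 3·R1.
R3 ← R3 − 36·R1.
R2 ← R2 / (-25/2).
R1 ← R1 + 1/2·R2.
R3 ← R3 − 25·R2.
Row 3 reduces to 0 = -2, a contradiction. The system is inconsistent.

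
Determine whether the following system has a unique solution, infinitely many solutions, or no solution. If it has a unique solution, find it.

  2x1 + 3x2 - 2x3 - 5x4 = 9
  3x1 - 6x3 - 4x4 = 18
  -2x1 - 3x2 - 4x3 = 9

infinitely many solutions

Row-reduce:
R1 ← R1 / (2).
R2 ← R2 − 3·R1.
R3 ← R3 + 2·R1.
R2 ← R2 / (-9/2).
R1 ← R1 − 3/2·R2.
R3 ← R3 / (-6).
R1 ← R1 + 2·R3.
R2 ← R2 − 2/3·R3.
Rank is 3 with 4 unknowns, leaving x4 free.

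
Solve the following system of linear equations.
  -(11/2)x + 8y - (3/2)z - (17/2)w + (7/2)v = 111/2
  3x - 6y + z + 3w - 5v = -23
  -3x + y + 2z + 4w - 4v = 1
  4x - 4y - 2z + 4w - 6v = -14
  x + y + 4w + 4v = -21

Row-reduce:
R1 ← R1 / (-11/2).
R2 ← R2 − 3·R1.
R3 ← R3 + 3·R1.
R4 ← R4 − 4·R1.
R5 ← R5 − 1·R1.
R2 ← R2 / (-18/11).
R1 ← R1 + 16/11·R2.
R3 ← R3 + 37/11·R2.
R4 ← R4 − 20/11·R2.
R5 ← R5 − 27/11·R2.
R3 ← R3 / (22/9).
R1 ← R1 − 1/9·R3.
R2 ← R2 + 1/9·R3.
R4 ← R4 + 26/9·R3.
R4 ← R4 / (112/11).
R1 ← R1 − 27/11·R4.
R2 ← R2 − 17/11·R4.
R3 ← R3 − 54/11·R4.
Rank is 4 with 5 unknowns, leaving v free.

infinitely many solutions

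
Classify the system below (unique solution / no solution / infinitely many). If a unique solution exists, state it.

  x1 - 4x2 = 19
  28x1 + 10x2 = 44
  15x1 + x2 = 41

Row-reduce the augmented matrix:
R2 ← R2 − 28·R1.
R3 ← R3 − 15·R1.
R2 ← R2 / (122).
R1 ← R1 + 4·R2.
R3 ← R3 − 61·R2.
R3 reduces to 0 = 0, so the extra equation is consistent.
Reading off the reduced rows gives x1 = 3, x2 = -4.

x1 = 3, x2 = -4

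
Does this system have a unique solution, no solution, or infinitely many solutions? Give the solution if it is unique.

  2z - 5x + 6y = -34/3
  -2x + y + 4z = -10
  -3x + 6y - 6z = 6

Row-reduce the augmented matrix:
R1 ← R1 / (-5).
R2 ← R2 + 2·R1.
R3 ← R3 + 3·R1.
R2 ← R2 / (-7/5).
R1 ← R1 + 6/5·R2.
R3 ← R3 − 12/5·R2.
R3 ← R3 / (-12/7).
R1 ← R1 + 22/7·R3.
R2 ← R2 + 16/7·R3.
Reading off the reduced rows gives x = 2/3, y = -2/3, z = -2.

x = 2/3, y = -2/3, z = -2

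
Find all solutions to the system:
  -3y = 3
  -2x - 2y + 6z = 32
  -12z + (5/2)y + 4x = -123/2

no solution

Row-reduce:
Swap R1 and R2.
R1 ← R1 / (-2).
R3 ← R3 − 4·R1.
R2 ← R2 / (-3).
R1 ← R1 − 1·R2.
R3 ← R3 + 3/2·R2.
Row 3 reduces to 0 = 1, a contradiction. The system is inconsistent.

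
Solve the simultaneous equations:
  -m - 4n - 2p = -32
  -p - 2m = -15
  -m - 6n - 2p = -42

Row-reduce the augmented matrix:
R1 ← R1 / (-1).
R2 ← R2 + 2·R1.
R3 ← R3 + 1·R1.
R2 ← R2 / (8).
R1 ← R1 − 4·R2.
R3 ← R3 + 2·R2.
R3 ← R3 / (3/4).
R1 ← R1 − 1/2·R3.
R2 ← R2 − 3/8·R3.
Reading off the reduced rows gives m = 6, n = 5, p = 3.

m = 6, n = 5, p = 3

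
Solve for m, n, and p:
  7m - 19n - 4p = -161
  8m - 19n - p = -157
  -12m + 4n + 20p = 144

Row-reduce the augmented matrix:
R1 ← R1 / (7).
R2 ← R2 − 8·R1.
R3 ← R3 + 12·R1.
R2 ← R2 / (19/7).
R1 ← R1 + 19/7·R2.
R3 ← R3 + 200/7·R2.
R3 ← R3 / (964/19).
R1 ← R1 − 3·R3.
R2 ← R2 − 25/19·R3.
Reading off the reduced rows gives m = -5, n = 6, p = 3.

m = -5, n = 6, p = 3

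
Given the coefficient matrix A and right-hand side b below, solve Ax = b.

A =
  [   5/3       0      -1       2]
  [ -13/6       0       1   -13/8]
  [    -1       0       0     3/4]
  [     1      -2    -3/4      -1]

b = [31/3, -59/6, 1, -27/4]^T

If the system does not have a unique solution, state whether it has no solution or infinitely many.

infinitely many solutions

Row-reduce:
R1 ← R1 / (5/3).
R2 ← R2 + 13/6·R1.
R3 ← R3 + 1·R1.
R4 ← R4 − 1·R1.
Swap R2 and R4.
R2 ← R2 / (-2).
R3 ← R3 / (-3/5).
R1 ← R1 + 3/5·R3.
R2 ← R2 − 3/40·R3.
R4 ← R4 + 3/10·R3.
Rank is 3 with 4 unknowns, leaving x_4 free.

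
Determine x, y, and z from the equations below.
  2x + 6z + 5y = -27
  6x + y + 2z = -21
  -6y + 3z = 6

x = -5/2, y = -2, z = -2

Row-reduce the augmented matrix:
R1 ← R1 / (2).
R2 ← R2 − 6·R1.
R2 ← R2 / (-14).
R1 ← R1 − 5/2·R2.
R3 ← R3 + 6·R2.
R3 ← R3 / (69/7).
R1 ← R1 − 1/7·R3.
R2 ← R2 − 8/7·R3.
Reading off the reduced rows gives x = -5/2, y = -2, z = -2.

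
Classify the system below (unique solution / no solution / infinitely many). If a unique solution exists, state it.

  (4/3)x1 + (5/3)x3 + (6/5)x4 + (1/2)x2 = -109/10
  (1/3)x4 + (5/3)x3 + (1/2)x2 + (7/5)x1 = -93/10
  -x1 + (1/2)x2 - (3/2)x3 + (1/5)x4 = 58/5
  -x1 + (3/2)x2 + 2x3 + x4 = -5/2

x1 = -2, x2 = 5, x3 = -5, x4 = -2

Row-reduce the augmented matrix:
R1 ← R1 / (4/3).
R2 ← R2 − 7/5·R1.
R3 ← R3 + 1·R1.
R4 ← R4 + 1·R1.
R2 ← R2 / (-1/40).
R1 ← R1 − 3/8·R2.
R3 ← R3 − 7/8·R2.
R4 ← R4 − 15/8·R2.
R3 ← R3 / (-19/6).
R2 ← R2 − 10/3·R3.
R4 ← R4 + 3·R3.
R4 ← R4 / (-3602/95).
R1 ← R1 + 13·R4.
R2 ← R2 − 388/95·R4.
R3 ← R3 − 188/19·R4.
Reading off the reduced rows gives x1 = -2, x2 = 5, x3 = -5, x4 = -2.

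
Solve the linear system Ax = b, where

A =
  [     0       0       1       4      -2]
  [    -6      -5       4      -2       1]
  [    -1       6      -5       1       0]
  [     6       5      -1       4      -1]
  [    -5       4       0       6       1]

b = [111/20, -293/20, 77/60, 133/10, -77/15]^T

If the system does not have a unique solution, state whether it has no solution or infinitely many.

Row-reduce the augmented matrix:
Swap R1 and R2.
R1 ← R1 / (-6).
R3 ← R3 + 1·R1.
R4 ← R4 − 6·R1.
R5 ← R5 + 5·R1.
Swap R2 and R3.
R2 ← R2 / (41/6).
R1 ← R1 − 5/6·R2.
R5 ← R5 − 49/6·R2.
R1 ← R1 − 1/41·R3.
R2 ← R2 + 34/41·R3.
R4 ← R4 − 3·R3.
R5 ← R5 − 141/41·R3.
R4 ← R4 / (-10).
R1 ← R1 − 3/41·R4.
R2 ← R2 − 144/41·R4.
R3 ← R3 − 4·R4.
R5 ← R5 + 315/41·R4.
R5 ← R5 / (108/41).
R1 ← R1 + 11/205·R5.
R2 ← R2 − 87/205·R5.
R3 ← R3 − 2/5·R5.
R4 ← R4 + 3/5·R5.
Reading off the reduced rows gives x_1 = 5/3, x_2 = -3/4, x_3 = -5/4, x_4 = 6/5, x_5 = -1.

x_1 = 5/3, x_2 = -3/4, x_3 = -5/4, x_4 = 6/5, x_5 = -1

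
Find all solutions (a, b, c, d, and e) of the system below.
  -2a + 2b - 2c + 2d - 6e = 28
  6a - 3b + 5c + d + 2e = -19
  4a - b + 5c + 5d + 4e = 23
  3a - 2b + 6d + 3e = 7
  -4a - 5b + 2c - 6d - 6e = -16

a = -6, b = 4, c = 5, d = 6, e = -1

Row-reduce the augmented matrix:
R1 ← R1 / (-2).
R2 ← R2 − 6·R1.
R3 ← R3 − 4·R1.
R4 ← R4 − 3·R1.
R5 ← R5 + 4·R1.
R2 ← R2 / (3).
R1 ← R1 + 1·R2.
R3 ← R3 − 3·R2.
R4 ← R4 − 1·R2.
R5 ← R5 + 9·R2.
R3 ← R3 / (2).
R1 ← R1 − 2/3·R3.
R2 ← R2 + 1/3·R3.
R4 ← R4 + 8/3·R3.
R5 ← R5 − 3·R3.
R4 ← R4 / (28/3).
R1 ← R1 − 2/3·R4.
R2 ← R2 − 8/3·R4.
R3 ← R3 − 1·R4.
R5 ← R5 − 8·R4.
R5 ← R5 / (-438/7).
R1 ← R1 + 40/7·R5.
R2 ← R2 + 48/7·R5.
R3 ← R3 − 41/14·R5.
R4 ← R4 − 15/14·R5.
Reading off the reduced rows gives a = -6, b = 4, c = 5, d = 6, e = -1.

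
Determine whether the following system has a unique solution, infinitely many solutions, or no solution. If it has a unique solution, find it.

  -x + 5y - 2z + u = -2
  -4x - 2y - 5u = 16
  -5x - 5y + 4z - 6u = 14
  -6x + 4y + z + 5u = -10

x = -1, y = -1, z = -2, u = -2

Row-reduce the augmented matrix:
R1 ← R1 / (-1).
R2 ← R2 + 4·R1.
R3 ← R3 + 5·R1.
R4 ← R4 + 6·R1.
R2 ← R2 / (-22).
R1 ← R1 + 5·R2.
R3 ← R3 + 30·R2.
R4 ← R4 + 26·R2.
R3 ← R3 / (34/11).
R1 ← R1 − 2/11·R3.
R2 ← R2 + 4/11·R3.
R4 ← R4 − 39/11·R3.
R4 ← R4 / (139/17).
R1 ← R1 − 33/34·R4.
R2 ← R2 − 19/34·R4.
R3 ← R3 − 7/17·R4.
Reading off the reduced rows gives x = -1, y = -1, z = -2, u = -2.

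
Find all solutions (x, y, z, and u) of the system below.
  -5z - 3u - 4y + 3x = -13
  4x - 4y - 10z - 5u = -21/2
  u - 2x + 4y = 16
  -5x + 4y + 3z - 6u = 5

Row-reduce:
R1 ← R1 / (3).
R2 ← R2 − 4·R1.
R3 ← R3 + 2·R1.
R4 ← R4 + 5·R1.
R2 ← R2 / (4/3).
R1 ← R1 + 4/3·R2.
R3 ← R3 − 4/3·R2.
R4 ← R4 + 8/3·R2.
Swap R3 and R4.
R3 ← R3 / (-12).
R1 ← R1 + 5·R3.
R2 ← R2 + 5/2·R3.
Row 4 reduces to 0 = 1/2, a contradiction. The system is inconsistent.

no solution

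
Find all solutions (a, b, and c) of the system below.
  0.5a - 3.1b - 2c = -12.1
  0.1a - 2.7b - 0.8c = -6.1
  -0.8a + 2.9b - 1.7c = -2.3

a = -2, b = 1, c = 4

Row-reduce the augmented matrix:
R1 ← R1 / (1/2).
R2 ← R2 − 1/10·R1.
R3 ← R3 + 4/5·R1.
R2 ← R2 / (-52/25).
R1 ← R1 + 31/5·R2.
R3 ← R3 + 103/50·R2.
R3 ← R3 / (-1171/260).
R1 ← R1 + 73/26·R3.
R2 ← R2 − 5/26·R3.
Reading off the reduced rows gives a = -2, b = 1, c = 4.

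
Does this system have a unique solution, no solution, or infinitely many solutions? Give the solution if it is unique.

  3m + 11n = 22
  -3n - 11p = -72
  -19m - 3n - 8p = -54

Row-reduce the augmented matrix:
R1 ← R1 / (3).
R3 ← R3 + 19·R1.
R2 ← R2 / (-3).
R1 ← R1 − 11/3·R2.
R3 ← R3 − 200/3·R2.
R3 ← R3 / (-2272/9).
R1 ← R1 + 121/9·R3.
R2 ← R2 − 11/3·R3.
Reading off the reduced rows gives m = 0, n = 2, p = 6.

m = 0, n = 2, p = 6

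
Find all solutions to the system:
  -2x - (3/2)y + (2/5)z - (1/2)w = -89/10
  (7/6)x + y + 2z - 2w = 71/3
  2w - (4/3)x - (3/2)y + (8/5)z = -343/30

infinitely many solutions

Row-reduce:
R1 ← R1 / (-2).
R2 ← R2 − 7/6·R1.
R3 ← R3 + 4/3·R1.
R2 ← R2 / (1/8).
R1 ← R1 − 3/4·R2.
R3 ← R3 + 1/2·R2.
R3 ← R3 / (154/15).
R1 ← R1 + 68/5·R3.
R2 ← R2 − 268/15·R3.
Rank is 3 with 4 unknowns, leaving w free.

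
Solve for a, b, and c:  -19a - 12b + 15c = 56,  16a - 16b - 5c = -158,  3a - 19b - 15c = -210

Row-reduce the augmented matrix:
R1 ← R1 / (-19).
R2 ← R2 − 16·R1.
R3 ← R3 − 3·R1.
R2 ← R2 / (-496/19).
R1 ← R1 − 12/19·R2.
R3 ← R3 + 397/19·R2.
R3 ← R3 / (-9295/496).
R1 ← R1 + 75/124·R3.
R2 ← R2 + 145/496·R3.
Reading off the reduced rows gives a = -2, b = 6, c = 6.

a = -2, b = 6, c = 6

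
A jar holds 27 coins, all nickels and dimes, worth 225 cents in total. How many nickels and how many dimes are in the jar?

nickels: 9, dimes: 18

Let n = nickels, d = dimes.
  n + d = 27
  5n + 10d = 225
From equation 1: n = 27 − d.
Substitute into equation 2 and solve: d = 18.
Then n = 9.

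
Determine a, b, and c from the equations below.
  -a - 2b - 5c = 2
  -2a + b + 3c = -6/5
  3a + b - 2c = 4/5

Row-reduce the augmented matrix:
R1 ← R1 / (-1).
R2 ← R2 + 2·R1.
R3 ← R3 − 3·R1.
R2 ← R2 / (5).
R1 ← R1 − 2·R2.
R3 ← R3 + 5·R2.
R3 ← R3 / (-4).
R1 ← R1 + 1/5·R3.
R2 ← R2 − 13/5·R3.
Reading off the reduced rows gives a = 0, b = 0, c = -2/5.

a = 0, b = 0, c = -2/5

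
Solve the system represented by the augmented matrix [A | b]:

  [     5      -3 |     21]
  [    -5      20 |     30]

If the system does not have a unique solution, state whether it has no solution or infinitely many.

Row-reduce the augmented matrix:
R1 ← R1 / (5).
R2 ← R2 + 5·R1.
R2 ← R2 / (17).
R1 ← R1 + 3/5·R2.
Reading off the reduced rows gives x_1 = 6, x_2 = 3.

x_1 = 6, x_2 = 3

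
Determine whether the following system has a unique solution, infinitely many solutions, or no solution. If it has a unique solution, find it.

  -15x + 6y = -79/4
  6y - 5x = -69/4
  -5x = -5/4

Row-reduce the augmented matrix:
R1 ← R1 / (-15).
R2 ← R2 + 5·R1.
R3 ← R3 + 5·R1.
R2 ← R2 / (4).
R1 ← R1 + 2/5·R2.
R3 ← R3 + 2·R2.
R3 reduces to 0 = 0, so the extra equation is consistent.
Reading off the reduced rows gives x = 1/4, y = -8/3.

x = 1/4, y = -8/3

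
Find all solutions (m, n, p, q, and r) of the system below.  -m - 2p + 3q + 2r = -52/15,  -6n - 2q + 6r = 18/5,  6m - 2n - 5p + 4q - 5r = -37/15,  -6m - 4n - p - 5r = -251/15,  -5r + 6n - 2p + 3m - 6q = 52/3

m = 7/5, n = 1, p = -2/3, q = -9/5, r = 1

Row-reduce the augmented matrix:
R1 ← R1 / (-1).
R3 ← R3 − 6·R1.
R4 ← R4 + 6·R1.
R5 ← R5 − 3·R1.
R2 ← R2 / (-6).
R3 ← R3 + 2·R2.
R4 ← R4 + 4·R2.
R5 ← R5 − 6·R2.
R3 ← R3 / (-17).
R1 ← R1 − 2·R3.
R4 ← R4 − 11·R3.
R5 ← R5 + 8·R3.
R4 ← R4 / (-2).
R1 ← R1 + 1/3·R4.
R2 ← R2 − 1/3·R4.
R3 ← R3 + 4/3·R4.
R5 ← R5 + 29/3·R4.
R5 ← R5 / (4616/51).
R1 ← R1 − 79/51·R5.
R2 ← R2 + 202/51·R5.
R3 ← R3 − 589/51·R5.
R4 ← R4 − 151/17·R5.
Reading off the reduced rows gives m = 7/5, n = 1, p = -2/3, q = -9/5, r = 1.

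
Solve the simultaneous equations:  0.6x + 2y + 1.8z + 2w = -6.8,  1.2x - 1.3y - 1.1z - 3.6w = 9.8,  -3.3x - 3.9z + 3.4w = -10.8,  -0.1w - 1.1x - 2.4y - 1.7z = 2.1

Row-reduce the augmented matrix:
R1 ← R1 / (3/5).
R2 ← R2 − 6/5·R1.
R3 ← R3 + 33/10·R1.
R4 ← R4 + 11/10·R1.
R2 ← R2 / (-53/10).
R1 ← R1 − 10/3·R2.
R3 ← R3 − 11·R2.
R4 ← R4 − 19/15·R2.
R3 ← R3 / (-199/53).
R1 ← R1 − 7/159·R3.
R2 ← R2 − 47/53·R3.
R4 ← R4 − 379/795·R3.
R4 ← R4 / (47041/29850).
R1 ← R1 + 4366/2985·R4.
R2 ← R2 − 1104/995·R4.
R3 ← R3 − 364/995·R4.
Reading off the reduced rows gives x = -1, y = -1, z = 1, w = -3.

x = -1, y = -1, z = 1, w = -3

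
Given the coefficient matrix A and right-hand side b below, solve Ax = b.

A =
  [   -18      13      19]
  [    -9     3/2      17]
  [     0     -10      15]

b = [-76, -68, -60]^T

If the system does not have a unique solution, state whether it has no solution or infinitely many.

infinitely many solutions

Row-reduce:
R1 ← R1 / (-18).
R2 ← R2 + 9·R1.
R2 ← R2 / (-5).
R1 ← R1 + 13/18·R2.
R3 ← R3 + 10·R2.
Rank is 2 with 3 unknowns, leaving x_3 free.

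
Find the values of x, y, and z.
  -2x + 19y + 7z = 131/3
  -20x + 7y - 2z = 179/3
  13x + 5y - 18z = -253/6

Row-reduce the augmented matrix:
R1 ← R1 / (-2).
R2 ← R2 + 20·R1.
R3 ← R3 − 13·R1.
R2 ← R2 / (-183).
R1 ← R1 + 19/2·R2.
R3 ← R3 − 257/2·R2.
R3 ← R3 / (-2813/122).
R1 ← R1 − 29/122·R3.
R2 ← R2 − 24/61·R3.
Reading off the reduced rows gives x = -5/2, y = 5/3, z = 1.

x = -5/2, y = 5/3, z = 1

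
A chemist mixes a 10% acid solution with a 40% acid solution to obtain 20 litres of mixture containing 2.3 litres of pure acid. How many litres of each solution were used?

Let a = litres of solution A, b = litres of solution B.
  a + b = 20
  (1/10)a + (2/5)b = 23/10
Row-reduce the augmented matrix:
R2 ← R2 − 1/10·R1.
R2 ← R2 / (3/10).
R1 ← R1 − 1·R2.
Reading off the reduced rows gives a = 19, b = 1.

litres of solution A: 19, litres of solution B: 1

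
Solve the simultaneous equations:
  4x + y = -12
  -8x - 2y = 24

Row-reduce:
R1 ← R1 / (4).
R2 ← R2 + 8·R1.
Rank is 1 with 2 unknowns, leaving y free.

infinitely many solutions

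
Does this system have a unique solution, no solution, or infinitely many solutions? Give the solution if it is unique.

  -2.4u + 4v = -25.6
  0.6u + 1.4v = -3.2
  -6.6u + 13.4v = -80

Row-reduce the augmented matrix:
R1 ← R1 / (-12/5).
R2 ← R2 − 3/5·R1.
R3 ← R3 + 33/5·R1.
R2 ← R2 / (12/5).
R1 ← R1 + 5/3·R2.
R3 ← R3 − 12/5·R2.
R3 reduces to 0 = 0, so the extra equation is consistent.
Reading off the reduced rows gives u = 4, v = -4.

u = 4, v = -4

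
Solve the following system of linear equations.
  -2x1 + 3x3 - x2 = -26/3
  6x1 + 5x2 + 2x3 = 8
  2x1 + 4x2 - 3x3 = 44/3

Row-reduce the augmented matrix:
R1 ← R1 / (-2).
R2 ← R2 − 6·R1.
R3 ← R3 − 2·R1.
R2 ← R2 / (2).
R1 ← R1 − 1/2·R2.
R3 ← R3 − 3·R2.
R3 ← R3 / (-33/2).
R1 ← R1 + 17/4·R3.
R2 ← R2 − 11/2·R3.
Reading off the reduced rows gives x1 = 1/3, x2 = 2, x3 = -2.

x1 = 1/3, x2 = 2, x3 = -2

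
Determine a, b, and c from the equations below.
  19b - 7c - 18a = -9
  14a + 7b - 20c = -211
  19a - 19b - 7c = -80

a = -5, b = -3, c = 6

Row-reduce the augmented matrix:
R1 ← R1 / (-18).
R2 ← R2 − 14·R1.
R3 ← R3 − 19·R1.
R2 ← R2 / (196/9).
R1 ← R1 + 19/18·R2.
R3 ← R3 − 19/18·R2.
R3 ← R3 / (-5157/392).
R1 ← R1 + 331/392·R3.
R2 ← R2 + 229/196·R3.
Reading off the reduced rows gives a = -5, b = -3, c = 6.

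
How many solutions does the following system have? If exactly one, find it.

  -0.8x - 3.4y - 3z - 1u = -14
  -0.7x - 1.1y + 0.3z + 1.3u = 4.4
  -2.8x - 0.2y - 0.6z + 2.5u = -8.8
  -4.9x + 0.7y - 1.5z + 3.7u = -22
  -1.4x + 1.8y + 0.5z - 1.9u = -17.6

x = 6, y = -2, z = 4, u = 4

Row-reduce the augmented matrix:
R1 ← R1 / (-4/5).
R2 ← R2 + 7/10·R1.
R3 ← R3 + 14/5·R1.
R4 ← R4 + 49/10·R1.
R5 ← R5 + 7/5·R1.
R2 ← R2 / (15/8).
R1 ← R1 − 17/4·R2.
R3 ← R3 − 117/10·R2.
R4 ← R4 − 861/40·R2.
R5 ← R5 − 31/4·R2.
R3 ← R3 / (-1044/125).
R1 ← R1 + 72/25·R3.
R2 ← R2 − 39/25·R3.
R4 ← R4 + 2088/125·R3.
R5 ← R5 + 317/50·R3.
Swap R4 and R5.
R4 ← R4 / (-23609/6960).
R1 ← R1 + 31/29·R4.
R2 ← R2 + 59/232·R4.
R3 ← R3 − 631/696·R4.
R5 reduces to 0 = 0, so the extra equation is consistent.
Reading off the reduced rows gives x = 6, y = -2, z = 4, u = 4.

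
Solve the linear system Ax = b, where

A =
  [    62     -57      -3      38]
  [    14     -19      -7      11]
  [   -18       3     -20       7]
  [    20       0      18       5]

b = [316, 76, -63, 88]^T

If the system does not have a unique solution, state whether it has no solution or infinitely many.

infinitely many solutions

Row-reduce:
R1 ← R1 / (62).
R2 ← R2 − 14·R1.
R3 ← R3 + 18·R1.
R4 ← R4 − 20·R1.
R2 ← R2 / (-190/31).
R1 ← R1 + 57/62·R2.
R3 ← R3 + 420/31·R2.
R4 ← R4 − 570/31·R2.
R3 ← R3 / (-131/19).
R1 ← R1 − 9/10·R3.
R2 ← R2 − 98/95·R3.
Rank is 3 with 4 unknowns, leaving x_4 free.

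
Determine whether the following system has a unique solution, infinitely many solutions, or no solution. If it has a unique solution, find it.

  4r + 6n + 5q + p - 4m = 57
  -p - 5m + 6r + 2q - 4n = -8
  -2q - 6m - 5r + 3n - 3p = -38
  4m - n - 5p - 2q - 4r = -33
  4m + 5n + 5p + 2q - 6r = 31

Row-reduce the augmented matrix:
R1 ← R1 / (-4).
R2 ← R2 + 5·R1.
R3 ← R3 + 6·R1.
R4 ← R4 − 4·R1.
R5 ← R5 − 4·R1.
R2 ← R2 / (-23/2).
R1 ← R1 + 3/2·R2.
R3 ← R3 + 6·R2.
R4 ← R4 − 5·R2.
R5 ← R5 − 11·R2.
R3 ← R3 / (-153/46).
R1 ← R1 − 1/23·R3.
R2 ← R2 − 9/46·R3.
R4 ← R4 + 229/46·R3.
R5 ← R5 − 177/46·R3.
R4 ← R4 / (1844/153).
R1 ← R1 + 121/153·R4.
R2 ← R2 + 1/17·R4.
R3 ← R3 − 335/153·R4.
R5 ← R5 + 280/51·R4.
R5 ← R5 / (-2913/461).
R1 ← R1 + 223/1844·R5.
R2 ← R2 + 1251/1844·R5.
R3 ← R3 − 465/1844·R5.
R4 ← R4 − 2705/1844·R5.
Reading off the reduced rows gives m = 3, n = 6, p = 3, q = 2, r = 5.

m = 3, n = 6, p = 3, q = 2, r = 5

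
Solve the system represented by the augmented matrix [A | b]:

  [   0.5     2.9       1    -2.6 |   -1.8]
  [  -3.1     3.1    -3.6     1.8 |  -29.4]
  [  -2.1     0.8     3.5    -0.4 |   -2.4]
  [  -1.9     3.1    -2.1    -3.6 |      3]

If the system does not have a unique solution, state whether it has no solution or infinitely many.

x_1 = 0, x_2 = -6, x_3 = 0, x_4 = -6

Row-reduce the augmented matrix:
R1 ← R1 / (1/2).
R2 ← R2 + 31/10·R1.
R3 ← R3 + 21/10·R1.
R4 ← R4 + 19/10·R1.
R2 ← R2 / (527/25).
R1 ← R1 − 29/5·R2.
R3 ← R3 − 649/50·R2.
R4 ← R4 − 353/25·R2.
R3 ← R3 / (16071/2635).
R1 ← R1 − 677/527·R3.
R2 ← R2 − 65/527·R3.
R4 ← R4 + 219/5270·R3.
R4 ← R4 / (-104598/26785).
R1 ← R1 + 3926/5357·R4.
R2 ← R2 + 3368/5357·R4.
R3 ← R3 + 2198/5357·R4.
Reading off the reduced rows gives x_1 = 0, x_2 = -6, x_3 = 0, x_4 = -6.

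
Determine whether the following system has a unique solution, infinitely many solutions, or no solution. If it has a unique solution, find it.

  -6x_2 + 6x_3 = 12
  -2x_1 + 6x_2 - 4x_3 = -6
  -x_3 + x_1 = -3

infinitely many solutions

Row-reduce:
Swap R1 and R2.
R1 ← R1 / (-2).
R3 ← R3 − 1·R1.
R2 ← R2 / (-6).
R1 ← R1 + 3·R2.
R3 ← R3 − 3·R2.
Rank is 2 with 3 unknowns, leaving x_3 free.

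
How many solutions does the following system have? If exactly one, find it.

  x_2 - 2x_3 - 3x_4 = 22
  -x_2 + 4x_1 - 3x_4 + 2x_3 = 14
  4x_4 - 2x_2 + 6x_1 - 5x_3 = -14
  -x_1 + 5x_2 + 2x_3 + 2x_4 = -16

Row-reduce the augmented matrix:
Swap R1 and R2.
R1 ← R1 / (4).
R3 ← R3 − 6·R1.
R4 ← R4 + 1·R1.
R1 ← R1 + 1/4·R2.
R3 ← R3 + 1/2·R2.
R4 ← R4 − 19/4·R2.
R3 ← R3 / (-9).
R2 ← R2 + 2·R3.
R4 ← R4 − 12·R3.
R4 ← R4 / (149/6).
R1 ← R1 + 3/2·R4.
R2 ← R2 + 41/9·R4.
R3 ← R3 + 7/9·R4.
Reading off the reduced rows gives x_1 = 0, x_2 = 0, x_3 = -2, x_4 = -6.

x_1 = 0, x_2 = 0, x_3 = -2, x_4 = -6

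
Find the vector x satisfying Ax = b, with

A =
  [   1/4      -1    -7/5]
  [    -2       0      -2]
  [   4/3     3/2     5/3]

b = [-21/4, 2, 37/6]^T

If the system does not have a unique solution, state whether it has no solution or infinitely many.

x_1 = -1, x_2 = 5, x_3 = 0

Row-reduce the augmented matrix:
R1 ← R1 / (1/4).
R2 ← R2 + 2·R1.
R3 ← R3 − 4/3·R1.
R2 ← R2 / (-8).
R1 ← R1 + 4·R2.
R3 ← R3 − 41/6·R2.
R3 ← R3 / (-257/120).
R1 ← R1 − 1·R3.
R2 ← R2 − 33/20·R3.
Reading off the reduced rows gives x_1 = -1, x_2 = 5, x_3 = 0.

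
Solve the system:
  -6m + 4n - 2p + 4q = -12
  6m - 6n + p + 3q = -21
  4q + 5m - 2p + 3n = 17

infinitely many solutions

Row-reduce:
R1 ← R1 / (-6).
R2 ← R2 − 6·R1.
R3 ← R3 − 5·R1.
R2 ← R2 / (-2).
R1 ← R1 + 2/3·R2.
R3 ← R3 − 19/3·R2.
R3 ← R3 / (-41/6).
R1 ← R1 − 2/3·R3.
R2 ← R2 − 1/2·R3.
Rank is 3 with 4 unknowns, leaving q free.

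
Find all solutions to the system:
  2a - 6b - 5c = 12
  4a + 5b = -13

infinitely many solutions

Row-reduce:
R1 ← R1 / (2).
R2 ← R2 − 4·R1.
R2 ← R2 / (17).
R1 ← R1 + 3·R2.
Rank is 2 with 3 unknowns, leaving c free.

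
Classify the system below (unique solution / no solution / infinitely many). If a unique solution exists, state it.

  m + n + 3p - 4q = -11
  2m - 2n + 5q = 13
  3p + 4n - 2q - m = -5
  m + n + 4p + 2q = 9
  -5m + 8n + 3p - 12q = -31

m = -3, n = -2, p = 2, q = 3

Row-reduce the augmented matrix:
R2 ← R2 − 2·R1.
R3 ← R3 + 1·R1.
R4 ← R4 − 1·R1.
R5 ← R5 + 5·R1.
R2 ← R2 / (-4).
R1 ← R1 − 1·R2.
R3 ← R3 − 5·R2.
R5 ← R5 − 13·R2.
R3 ← R3 / (-3/2).
R1 ← R1 − 3/2·R3.
R2 ← R2 − 3/2·R3.
R4 ← R4 − 1·R3.
R5 ← R5 + 3/2·R3.
R4 ← R4 / (77/6).
R1 ← R1 − 19/2·R4.
R2 ← R2 − 7·R4.
R3 ← R3 + 41/6·R4.
R5 reduces to 0 = 0, so the extra equation is consistent.
Reading off the reduced rows gives m = -3, n = -2, p = 2, q = 3.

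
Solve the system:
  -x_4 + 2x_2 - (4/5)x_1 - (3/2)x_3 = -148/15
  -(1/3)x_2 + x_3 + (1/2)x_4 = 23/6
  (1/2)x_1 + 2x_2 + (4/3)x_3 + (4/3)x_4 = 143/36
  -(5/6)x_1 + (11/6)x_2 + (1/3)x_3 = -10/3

Row-reduce the augmented matrix:
R1 ← R1 / (-4/5).
R3 ← R3 − 1/2·R1.
R4 ← R4 + 5/6·R1.
R2 ← R2 / (-1/3).
R1 ← R1 + 5/2·R2.
R3 ← R3 − 13/4·R2.
R4 ← R4 + 1/4·R2.
R3 ← R3 / (487/48).
R1 ← R1 + 45/8·R3.
R2 ← R2 + 3·R3.
R4 ← R4 − 55/48·R3.
R4 ← R4 / (211/5844).
R1 ← R1 − 290/487·R4.
R2 ← R2 − 147/974·R4.
R3 ← R3 − 268/487·R4.
Reading off the reduced rows gives x_1 = 3/2, x_2 = -3/2, x_3 = 2, x_4 = 8/3.

x_1 = 3/2, x_2 = -3/2, x_3 = 2, x_4 = 8/3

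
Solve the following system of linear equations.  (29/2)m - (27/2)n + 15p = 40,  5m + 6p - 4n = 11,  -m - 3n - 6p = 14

infinitely many solutions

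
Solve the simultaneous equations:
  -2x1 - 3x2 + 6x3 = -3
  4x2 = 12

infinitely many solutions

Row-reduce:
R1 ← R1 / (-2).
R2 ← R2 / (4).
R1 ← R1 − 3/2·R2.
Rank is 2 with 3 unknowns, leaving x3 free.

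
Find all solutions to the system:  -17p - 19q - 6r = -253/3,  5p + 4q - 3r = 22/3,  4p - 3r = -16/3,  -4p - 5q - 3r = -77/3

p = 2/3, q = 3, r = 8/3

Row-reduce the augmented matrix:
R1 ← R1 / (-17).
R2 ← R2 − 5·R1.
R3 ← R3 − 4·R1.
R4 ← R4 + 4·R1.
R2 ← R2 / (-27/17).
R1 ← R1 − 19/17·R2.
R3 ← R3 + 76/17·R2.
R4 ← R4 + 9/17·R2.
R3 ← R3 / (9).
R1 ← R1 + 3·R3.
R2 ← R2 − 3·R3.
R4 reduces to 0 = 0, so the extra equation is consistent.
Reading off the reduced rows gives p = 2/3, q = 3, r = 8/3.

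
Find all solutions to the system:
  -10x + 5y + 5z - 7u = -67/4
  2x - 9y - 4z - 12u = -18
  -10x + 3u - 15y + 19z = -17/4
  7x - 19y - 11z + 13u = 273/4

x = -2, y = -1, z = -5/2, u = 11/4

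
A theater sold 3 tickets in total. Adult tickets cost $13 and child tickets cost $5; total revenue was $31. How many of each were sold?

adult tickets: 2, child tickets: 1

Let a = adult tickets, c = child tickets.
  a + c = 3
  5c + 13a = 31
Row-reduce the augmented matrix:
R2 ← R2 − 13·R1.
R2 ← R2 / (-8).
R1 ← R1 − 1·R2.
Reading off the reduced rows gives a = 2, c = 1.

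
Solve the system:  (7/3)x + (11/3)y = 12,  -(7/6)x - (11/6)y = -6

infinitely many solutions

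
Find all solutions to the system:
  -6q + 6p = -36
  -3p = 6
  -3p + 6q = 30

Row-reduce the augmented matrix:
R1 ← R1 / (6).
R2 ← R2 + 3·R1.
R3 ← R3 + 3·R1.
R2 ← R2 / (-3).
R1 ← R1 + 1·R2.
R3 ← R3 − 3·R2.
R3 reduces to 0 = 0, so the extra equation is consistent.
Reading off the reduced rows gives p = -2, q = 4.

p = -2, q = 4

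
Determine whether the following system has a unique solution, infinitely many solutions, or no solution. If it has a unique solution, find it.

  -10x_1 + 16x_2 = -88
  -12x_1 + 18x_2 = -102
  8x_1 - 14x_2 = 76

Row-reduce:
R1 ← R1 / (-10).
R2 ← R2 + 12·R1.
R3 ← R3 − 8·R1.
R2 ← R2 / (-6/5).
R1 ← R1 + 8/5·R2.
R3 ← R3 + 6/5·R2.
Row 3 reduces to 0 = 2, a contradiction. The system is inconsistent.

no solution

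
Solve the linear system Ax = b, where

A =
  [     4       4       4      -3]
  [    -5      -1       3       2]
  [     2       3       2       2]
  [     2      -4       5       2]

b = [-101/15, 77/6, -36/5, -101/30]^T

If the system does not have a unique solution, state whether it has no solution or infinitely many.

x_1 = -13/5, x_2 = -1/3, x_3 = 1/2, x_4 = -1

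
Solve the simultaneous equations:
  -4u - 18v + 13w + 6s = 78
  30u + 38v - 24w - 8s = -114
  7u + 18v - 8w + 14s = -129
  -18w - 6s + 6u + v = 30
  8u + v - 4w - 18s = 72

Row-reduce the augmented matrix:
R1 ← R1 / (-4).
R2 ← R2 − 30·R1.
R3 ← R3 − 7·R1.
R4 ← R4 − 6·R1.
R5 ← R5 − 8·R1.
R2 ← R2 / (-97).
R1 ← R1 − 9/2·R2.
R3 ← R3 + 27/2·R2.
R4 ← R4 + 26·R2.
R5 ← R5 + 35·R2.
R3 ← R3 / (877/194).
R1 ← R1 − 31/194·R3.
R2 ← R2 + 147/194·R3.
R4 ← R4 + 3531/194·R3.
R5 ← R5 + 877/194·R3.
R4 ← R4 / (62260/877).
R1 ← R1 + 410/877·R4.
R2 ← R2 − 2510/877·R4.
R3 ← R3 − 3754/877·R4.
R5 reduces to 0 = 0, so the extra equation is consistent.
Reading off the reduced rows gives u = 3, v = -6, w = 0, s = -3.

u = 3, v = -6, w = 0, s = -3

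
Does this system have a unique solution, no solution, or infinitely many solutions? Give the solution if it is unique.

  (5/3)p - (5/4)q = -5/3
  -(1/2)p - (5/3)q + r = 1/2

infinitely many solutions

Row-reduce:
R1 ← R1 / (5/3).
R2 ← R2 + 1/2·R1.
R2 ← R2 / (-49/24).
R1 ← R1 + 3/4·R2.
Rank is 2 with 3 unknowns, leaving r free.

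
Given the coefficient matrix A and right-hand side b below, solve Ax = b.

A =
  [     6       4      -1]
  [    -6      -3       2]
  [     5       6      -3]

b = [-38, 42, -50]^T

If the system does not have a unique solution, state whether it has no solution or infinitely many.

x_1 = -4, x_2 = -2, x_3 = 6

Row-reduce the augmented matrix:
R1 ← R1 / (6).
R2 ← R2 + 6·R1.
R3 ← R3 − 5·R1.
R1 ← R1 − 2/3·R2.
R3 ← R3 − 8/3·R2.
R3 ← R3 / (-29/6).
R1 ← R1 + 5/6·R3.
R2 ← R2 − 1·R3.
Reading off the reduced rows gives x_1 = -4, x_2 = -2, x_3 = 6.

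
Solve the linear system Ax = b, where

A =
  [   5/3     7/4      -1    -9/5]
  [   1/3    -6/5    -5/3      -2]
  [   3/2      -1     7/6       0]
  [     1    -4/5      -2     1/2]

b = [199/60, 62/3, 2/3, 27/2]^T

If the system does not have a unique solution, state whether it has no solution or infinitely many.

x_1 = 1, x_2 = -5, x_3 = -5, x_4 = -3

Row-reduce the augmented matrix:
R1 ← R1 / (5/3).
R2 ← R2 − 1/3·R1.
R3 ← R3 − 3/2·R1.
R4 ← R4 − 1·R1.
R2 ← R2 / (-31/20).
R1 ← R1 − 21/20·R2.
R3 ← R3 + 103/40·R2.
R4 ← R4 + 37/20·R2.
R3 ← R3 / (698/155).
R1 ← R1 + 247/155·R3.
R2 ← R2 − 88/93·R3.
R4 ← R4 − 163/465·R3.
R4 ← R4 / (16748/5235).
R1 ← R1 + 2281/3490·R4.
R2 ← R2 − 152/1047·R4.
R3 ← R3 − 3367/3490·R4.
Reading off the reduced rows gives x_1 = 1, x_2 = -5, x_3 = -5, x_4 = -3.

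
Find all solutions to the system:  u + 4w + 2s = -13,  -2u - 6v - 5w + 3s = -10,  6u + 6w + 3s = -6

infinitely many solutions

Row-reduce:
R2 ← R2 + 2·R1.
R3 ← R3 − 6·R1.
R2 ← R2 / (-6).
R3 ← R3 / (-18).
R1 ← R1 − 4·R3.
R2 ← R2 + 1/2·R3.
Rank is 3 with 4 unknowns, leaving s free.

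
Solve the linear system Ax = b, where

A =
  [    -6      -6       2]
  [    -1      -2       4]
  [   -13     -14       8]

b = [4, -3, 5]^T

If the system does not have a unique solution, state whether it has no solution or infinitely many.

Row-reduce:
R1 ← R1 / (-6).
R2 ← R2 + 1·R1.
R3 ← R3 + 13·R1.
R2 ← R2 / (-1).
R1 ← R1 − 1·R2.
R3 ← R3 + 1·R2.
Rank is 2 with 3 unknowns, leaving x_3 free.

infinitely many solutions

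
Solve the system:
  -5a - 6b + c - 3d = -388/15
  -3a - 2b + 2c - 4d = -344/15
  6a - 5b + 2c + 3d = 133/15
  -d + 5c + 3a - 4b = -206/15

a = 2, b = 1, c = -8/3, d = 12/5

Row-reduce the augmented matrix:
R1 ← R1 / (-5).
R2 ← R2 + 3·R1.
R3 ← R3 − 6·R1.
R4 ← R4 − 3·R1.
R2 ← R2 / (8/5).
R1 ← R1 − 6/5·R2.
R3 ← R3 + 61/5·R2.
R4 ← R4 + 38/5·R2.
R3 ← R3 / (111/8).
R1 ← R1 + 5/4·R3.
R2 ← R2 − 7/8·R3.
R4 ← R4 − 49/4·R3.
R4 ← R4 / (232/111).
R1 ← R1 − 76/111·R4.
R2 ← R2 + 31/111·R4.
R3 ← R3 + 139/111·R4.
Reading off the reduced rows gives a = 2, b = 1, c = -8/3, d = 12/5.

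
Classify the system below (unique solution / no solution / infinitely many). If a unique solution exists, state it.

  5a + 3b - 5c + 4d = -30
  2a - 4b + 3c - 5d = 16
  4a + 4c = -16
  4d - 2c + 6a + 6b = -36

Row-reduce the augmented matrix:
R1 ← R1 / (5).
R2 ← R2 − 2·R1.
R3 ← R3 − 4·R1.
R4 ← R4 − 6·R1.
R2 ← R2 / (-26/5).
R1 ← R1 − 3/5·R2.
R3 ← R3 + 12/5·R2.
R4 ← R4 − 12/5·R2.
R3 ← R3 / (74/13).
R1 ← R1 + 11/26·R3.
R2 ← R2 + 25/26·R3.
R4 ← R4 − 82/13·R3.
R4 ← R4 / (-136/37).
R1 ← R1 − 1/37·R4.
R2 ← R2 − 46/37·R4.
R3 ← R3 + 1/37·R4.
Reading off the reduced rows gives a = -3, b = 0, c = -1, d = -5.

a = -3, b = 0, c = -1, d = -5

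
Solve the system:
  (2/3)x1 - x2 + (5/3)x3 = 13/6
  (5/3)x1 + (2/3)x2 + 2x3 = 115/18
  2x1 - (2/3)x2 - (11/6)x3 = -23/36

x1 = 3/2, x2 = 4/3, x3 = 3/2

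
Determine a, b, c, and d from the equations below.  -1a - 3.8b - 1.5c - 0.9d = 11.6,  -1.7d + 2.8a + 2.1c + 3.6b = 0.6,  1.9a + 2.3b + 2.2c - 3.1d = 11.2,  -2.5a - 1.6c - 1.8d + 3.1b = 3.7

a = -1, b = -2, c = 1, d = -5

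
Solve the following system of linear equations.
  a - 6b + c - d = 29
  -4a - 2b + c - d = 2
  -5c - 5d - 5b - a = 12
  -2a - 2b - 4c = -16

Row-reduce the augmented matrix:
R2 ← R2 + 4·R1.
R3 ← R3 + 1·R1.
R4 ← R4 + 2·R1.
R2 ← R2 / (-26).
R1 ← R1 + 6·R2.
R3 ← R3 + 11·R2.
R4 ← R4 + 14·R2.
R3 ← R3 / (-159/26).
R1 ← R1 + 2/13·R3.
R2 ← R2 + 5/26·R3.
R4 ← R4 + 61/13·R3.
R4 ← R4 / (584/159).
R1 ← R1 − 40/159·R4.
R2 ← R2 − 50/159·R4.
R3 ← R3 − 101/159·R4.
Reading off the reduced rows gives a = 3, b = -3, c = 4, d = -4.

a = 3, b = -3, c = 4, d = -4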